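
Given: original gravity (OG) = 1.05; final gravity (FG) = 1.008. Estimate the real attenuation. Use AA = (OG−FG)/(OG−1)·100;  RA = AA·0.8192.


AA = (1.05 − 1.008)/(1.05 − 1)·100 = 84.0000
RA = 84.0000·0.8192

68.8128 %


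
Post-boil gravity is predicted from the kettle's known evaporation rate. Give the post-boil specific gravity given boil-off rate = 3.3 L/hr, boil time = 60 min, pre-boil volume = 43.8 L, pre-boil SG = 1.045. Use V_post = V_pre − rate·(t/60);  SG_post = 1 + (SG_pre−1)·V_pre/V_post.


V_post = 43.8 − 3.3·(60/60) = 40.5000
SG_post = 1 + (1.045 − 1)·43.8/40.5000

1.0487


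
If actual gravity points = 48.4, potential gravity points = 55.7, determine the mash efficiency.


efficiency = actual / potential × 100
efficiency = 48.4 / 55.7 × 100

86.8941 %


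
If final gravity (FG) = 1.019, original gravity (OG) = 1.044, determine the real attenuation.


AA = (OG−FG)/(OG−1)·100;  RA = AA·0.8192
AA = (1.044 − 1.019)/(1.044 − 1)·100 = 56.8182
RA = 56.8182·0.8192

46.5455 %


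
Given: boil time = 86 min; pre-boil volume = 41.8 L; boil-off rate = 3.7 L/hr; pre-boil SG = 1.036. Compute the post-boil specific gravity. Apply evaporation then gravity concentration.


V_post = V_pre − rate·(t/60);  SG_post = 1 + (SG_pre−1)·V_pre/V_post
V_post = 41.8 − 3.7·(86/60) = 36.4967
SG_post = 1 + (1.036 − 1)·41.8/36.4967

1.0412


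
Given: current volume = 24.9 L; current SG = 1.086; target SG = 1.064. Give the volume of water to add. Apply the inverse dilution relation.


V_water = V·((SG_curr − 1)/(SG_target − 1) − 1)
V_water = 24.9·((1.086 − 1)/(1.064 − 1) − 1)

8.5594 L


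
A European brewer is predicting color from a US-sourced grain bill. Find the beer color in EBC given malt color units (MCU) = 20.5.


SRM = 1.4922·MCU^0.6859;  EBC = SRM·1.97
SRM = 1.4922·20.5^0.6859 = 11.8457
EBC = 11.8457·1.97

23.3359 EBC


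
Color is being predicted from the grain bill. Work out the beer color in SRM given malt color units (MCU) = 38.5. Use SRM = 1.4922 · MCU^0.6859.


SRM = 1.4922 · 38.5^0.6859

18.2513 SRM


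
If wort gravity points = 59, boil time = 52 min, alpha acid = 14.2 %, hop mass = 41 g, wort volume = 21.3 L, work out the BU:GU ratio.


U = 1.65·0.000125^(GP/1000)·(1−e^(−0.04t))/4.15;  IBU = (α/100)·m·U·1000/V;  BU:GU = IBU/GP
U = 1.65·0.000125^(59/1000)·(1−e^(−0.04·52))/4.15 = 0.2047
IBU = (14.2/100)·41·0.2047·1000/21.3 = 55.9614
BU:GU = 55.9614/59

0.9485


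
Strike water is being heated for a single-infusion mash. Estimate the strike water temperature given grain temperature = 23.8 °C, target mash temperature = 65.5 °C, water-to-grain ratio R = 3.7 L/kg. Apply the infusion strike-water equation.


T_strike = (0.41/R)·(T_mash − T_grain) + T_mash
T_strike = (0.41/3.7)·(65.5 − 23.8) + 65.5

70.1208 °C


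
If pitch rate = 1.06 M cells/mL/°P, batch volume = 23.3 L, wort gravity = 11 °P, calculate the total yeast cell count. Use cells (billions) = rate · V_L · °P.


cells = 1.06 · 23.3 · 11

271.6780 billion cells


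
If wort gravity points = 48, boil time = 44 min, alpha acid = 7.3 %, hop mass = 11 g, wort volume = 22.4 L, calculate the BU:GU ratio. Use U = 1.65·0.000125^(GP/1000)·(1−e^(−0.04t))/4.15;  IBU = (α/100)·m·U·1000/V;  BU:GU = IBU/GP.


U = 1.65·0.000125^(48/1000)·(1−e^(−0.04·44))/4.15 = 0.2138
IBU = (7.3/100)·11·0.2138·1000/22.4 = 7.6659
BU:GU = 7.6659/48

0.1597


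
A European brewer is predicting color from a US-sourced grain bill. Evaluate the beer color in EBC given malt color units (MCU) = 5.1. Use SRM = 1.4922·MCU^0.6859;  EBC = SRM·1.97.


SRM = 1.4922·5.1^0.6859 = 4.5619
EBC = 4.5619·1.97

8.9870 EBC


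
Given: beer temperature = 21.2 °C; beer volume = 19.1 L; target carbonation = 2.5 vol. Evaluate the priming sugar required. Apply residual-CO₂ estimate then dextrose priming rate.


residual = 14.695·(0.01821 + 0.09011·e^(−0.04·T));  sugar = (target − residual)·4.0·V
residual = 14.695·(0.01821 + 0.09011·e^(−0.04·21.2)) = 0.8347
sugar = (2.5 − 0.8347)·4.0·19.1

127.2291 g


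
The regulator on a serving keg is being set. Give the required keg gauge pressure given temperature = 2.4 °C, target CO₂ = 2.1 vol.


psi = vols/(0.01821 + 0.09011·e^(−0.04·T)) − 14.695
psi = 2.1/(0.01821 + 0.09011·e^(−0.04·2.4)) − 14.695

6.2900 psi


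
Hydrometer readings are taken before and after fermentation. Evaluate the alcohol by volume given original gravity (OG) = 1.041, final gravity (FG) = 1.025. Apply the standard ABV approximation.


ABV = (OG − FG) · 131.25
ABV = (1.041 − 1.025) · 131.25

2.1000 % ABV


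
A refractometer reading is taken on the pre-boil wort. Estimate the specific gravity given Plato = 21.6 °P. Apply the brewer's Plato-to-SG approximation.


SG = 259/(259 − P)
SG = 259/(259 − 21.6)

1.0910


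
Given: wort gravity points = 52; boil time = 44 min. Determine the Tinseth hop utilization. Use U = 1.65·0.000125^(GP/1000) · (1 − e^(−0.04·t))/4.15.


bigness = 1.65·0.000125^(52/1000) = 1.0340
boil_factor = (1 − e^(−0.04·44))/4.15 = 0.1995
U = 1.0340 · 0.1995

0.2063


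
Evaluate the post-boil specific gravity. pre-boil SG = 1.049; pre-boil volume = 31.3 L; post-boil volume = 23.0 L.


SG_post = 1 + (SG_pre − 1)·V_pre/V_post
pts_pre = (1.049 − 1)·1000 = 49.0000
pts_post = 49.0000·31.3/23.0 = 66.6826
SG_post = 1 + 66.6826/1000

1.0667


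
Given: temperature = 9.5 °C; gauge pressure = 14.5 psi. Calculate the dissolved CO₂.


vols = (P + 14.695)·(0.01821 + 0.09011·e^(−0.04·T))
vols = (14.5 + 14.695)·(0.01821 + 0.09011·e^(−0.04·9.5))

2.3307 volumes


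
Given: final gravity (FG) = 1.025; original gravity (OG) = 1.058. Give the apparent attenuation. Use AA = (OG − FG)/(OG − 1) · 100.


AA = (1.058 − 1.025)/(1.058 − 1) · 100

56.8966 %


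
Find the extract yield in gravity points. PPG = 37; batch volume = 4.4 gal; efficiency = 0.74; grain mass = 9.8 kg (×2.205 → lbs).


points = lbs × PPG × eff / vol
lbs = 9.8 × 2.205 = 21.6090
points = 21.6090 × 37 × 0.74 / 4.4

134.4669 points


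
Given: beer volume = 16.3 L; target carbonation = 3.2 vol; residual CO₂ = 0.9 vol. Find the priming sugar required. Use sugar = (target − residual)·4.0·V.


sugar = (3.2 − 0.9)·4.0·16.3

149.9600 g


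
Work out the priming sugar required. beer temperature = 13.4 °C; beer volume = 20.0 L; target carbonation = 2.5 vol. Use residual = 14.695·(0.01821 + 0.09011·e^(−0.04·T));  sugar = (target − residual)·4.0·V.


residual = 14.695·(0.01821 + 0.09011·e^(−0.04·13.4)) = 1.0423
sugar = (2.5 − 1.0423)·4.0·20.0

116.6124 g


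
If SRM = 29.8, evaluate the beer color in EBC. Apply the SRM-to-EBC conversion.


EBC = SRM · 1.97
EBC = 29.8 · 1.97

58.7060 EBC


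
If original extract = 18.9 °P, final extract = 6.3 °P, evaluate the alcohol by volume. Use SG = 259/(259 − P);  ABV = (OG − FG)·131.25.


OG = 259/(259 − 18.9) = 1.0787
FG = 259/(259 − 6.3) = 1.0249
ABV = (1.0787 − 1.0249)·131.25

7.0595 % ABV


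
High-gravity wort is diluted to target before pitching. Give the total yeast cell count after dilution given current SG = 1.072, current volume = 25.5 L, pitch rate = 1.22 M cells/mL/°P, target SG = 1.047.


V_w = V·((SG_c−1)/(SG_t−1)−1);  °P = 259 − 259/SG_t;  cells = rate·(V+V_w)·°P
V_w = 25.5·((1.072−1)/(1.047−1)−1) = 13.5638
V_final = 25.5 + 13.5638 = 39.0638
°P = 259 − 259/1.047 = 11.6266
cells = 1.22·39.0638·11.6266

554.0967 billion cells


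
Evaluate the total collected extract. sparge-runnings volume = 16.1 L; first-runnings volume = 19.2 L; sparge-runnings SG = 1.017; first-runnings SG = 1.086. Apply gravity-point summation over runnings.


total = Σ (SG_i − 1)·1000·V_i
first = (1.086 − 1)·1000·19.2 = 1651.2000
sparge = (1.017 − 1)·1000·16.1 = 273.7000
total = 1651.2000 + 273.7000

1924.9000 gravity·L


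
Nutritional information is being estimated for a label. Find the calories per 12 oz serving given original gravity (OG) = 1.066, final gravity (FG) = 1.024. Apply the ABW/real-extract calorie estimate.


ABW = (OG−FG)·131.25·0.79/FG;  °P = 259 − 259/SG (for OG→OE and FG→AE);  RE = 0.1808·OE + 0.8192·AE;  Cal = (6.9·ABW + 4·(RE−0.1))·FG·3.55
ABW = (1.066 − 1.024)·131.25·0.79/1.024 = 4.2528
OE = 259 − 259/1.066 = 16.0356 °P
AE = 259 − 259/1.024 = 6.0703 °P
RE = 0.1808·16.0356 + 0.8192·6.0703 = 7.8720 °P
Cal = (6.9·4.2528 + 4·(7.8720−0.1))·1.024·3.55

219.6844 kcal


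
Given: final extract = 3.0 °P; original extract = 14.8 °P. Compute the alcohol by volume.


SG = 259/(259 − P);  ABV = (OG − FG)·131.25
OG = 259/(259 − 14.8) = 1.0606
FG = 259/(259 − 3.0) = 1.0117
ABV = (1.0606 − 1.0117)·131.25

6.4165 % ABV


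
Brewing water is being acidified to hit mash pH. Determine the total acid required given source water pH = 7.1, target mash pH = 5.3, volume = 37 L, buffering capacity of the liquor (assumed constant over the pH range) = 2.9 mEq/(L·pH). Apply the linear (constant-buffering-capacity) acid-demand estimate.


acid = buffering capacity · (pH_source − pH_target) · V
acid = 2.9 · (7.1 − 5.3) · 37

193.1400 mEq


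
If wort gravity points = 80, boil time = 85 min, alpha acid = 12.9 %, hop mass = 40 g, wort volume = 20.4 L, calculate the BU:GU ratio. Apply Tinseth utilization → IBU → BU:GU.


U = 1.65·0.000125^(GP/1000)·(1−e^(−0.04t))/4.15;  IBU = (α/100)·m·U·1000/V;  BU:GU = IBU/GP
U = 1.65·0.000125^(80/1000)·(1−e^(−0.04·85))/4.15 = 0.1873
IBU = (12.9/100)·40·0.1873·1000/20.4 = 47.3660
BU:GU = 47.3660/80

0.5921


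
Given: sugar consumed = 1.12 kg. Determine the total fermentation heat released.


Q = m_sugar · 590 kJ/kg
Q = 1.12 · 590

660.8000 kJ


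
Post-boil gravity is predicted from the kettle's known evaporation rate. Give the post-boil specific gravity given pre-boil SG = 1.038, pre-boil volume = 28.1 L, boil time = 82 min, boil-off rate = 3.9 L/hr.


V_post = V_pre − rate·(t/60);  SG_post = 1 + (SG_pre−1)·V_pre/V_post
V_post = 28.1 − 3.9·(82/60) = 22.7700
SG_post = 1 + (1.038 − 1)·28.1/22.7700

1.0469


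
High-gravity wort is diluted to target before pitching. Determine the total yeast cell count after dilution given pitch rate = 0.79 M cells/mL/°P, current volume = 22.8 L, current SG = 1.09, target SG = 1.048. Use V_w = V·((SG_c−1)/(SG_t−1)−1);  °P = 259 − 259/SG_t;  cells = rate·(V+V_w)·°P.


V_w = 22.8·((1.09−1)/(1.048−1)−1) = 19.9500
V_final = 22.8 + 19.9500 = 42.7500
°P = 259 − 259/1.048 = 11.8626
cells = 0.79·42.7500·11.8626

400.6295 billion cells


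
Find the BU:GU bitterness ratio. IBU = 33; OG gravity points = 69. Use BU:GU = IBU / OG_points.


BU:GU = 33 / 69

0.4783


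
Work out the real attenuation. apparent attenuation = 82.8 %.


RA = AA · 0.8192
RA = 82.8 · 0.8192

67.8298 %


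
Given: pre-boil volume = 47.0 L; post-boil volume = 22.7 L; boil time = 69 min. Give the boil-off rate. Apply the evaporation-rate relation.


rate = (V_pre − V_post) / (t_min/60)
rate = (47.0 − 22.7) / (69/60)

21.1304 L/hr


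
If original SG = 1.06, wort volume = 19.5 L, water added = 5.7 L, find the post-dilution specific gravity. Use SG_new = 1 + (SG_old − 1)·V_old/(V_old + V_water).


pts = (1.06 − 1)·1000·19.5/(19.5 + 5.7) = 46.4286
SG_new = 1 + 46.4286/1000

1.0464


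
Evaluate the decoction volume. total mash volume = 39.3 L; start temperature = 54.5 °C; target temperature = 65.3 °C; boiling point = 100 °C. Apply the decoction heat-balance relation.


V_dec = V_total·(T_target − T_start)/(T_boil − T_start)
V_dec = 39.3·(65.3 − 54.5)/(100 − 54.5)

9.3284 L


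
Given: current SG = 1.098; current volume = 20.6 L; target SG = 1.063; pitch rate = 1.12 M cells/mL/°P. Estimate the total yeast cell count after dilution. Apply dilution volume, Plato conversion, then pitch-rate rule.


V_w = V·((SG_c−1)/(SG_t−1)−1);  °P = 259 − 259/SG_t;  cells = rate·(V+V_w)·°P
V_w = 20.6·((1.098−1)/(1.063−1)−1) = 11.4444
V_final = 20.6 + 11.4444 = 32.0444
°P = 259 − 259/1.063 = 15.3500
cells = 1.12·32.0444·15.3500

550.9064 billion cells


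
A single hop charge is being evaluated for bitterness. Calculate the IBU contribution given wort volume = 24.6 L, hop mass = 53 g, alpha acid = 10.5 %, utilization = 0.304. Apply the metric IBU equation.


IBU = (α/100)·mass·U·1000 / V
IBU = (10.5/100)·53·0.304·1000 / 24.6

68.7707 IBU


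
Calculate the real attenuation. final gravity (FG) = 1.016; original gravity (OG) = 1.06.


AA = (OG−FG)/(OG−1)·100;  RA = AA·0.8192
AA = (1.06 − 1.016)/(1.06 − 1)·100 = 73.3333
RA = 73.3333·0.8192

60.0747 %


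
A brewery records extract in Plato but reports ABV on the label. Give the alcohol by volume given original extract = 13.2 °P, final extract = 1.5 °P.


SG = 259/(259 − P);  ABV = (OG − FG)·131.25
OG = 259/(259 − 13.2) = 1.0537
FG = 259/(259 − 1.5) = 1.0058
ABV = (1.0537 − 1.0058)·131.25

6.2839 % ABV


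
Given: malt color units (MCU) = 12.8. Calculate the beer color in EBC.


SRM = 1.4922·MCU^0.6859;  EBC = SRM·1.97
SRM = 1.4922·12.8^0.6859 = 8.5756
EBC = 8.5756·1.97

16.8938 EBC


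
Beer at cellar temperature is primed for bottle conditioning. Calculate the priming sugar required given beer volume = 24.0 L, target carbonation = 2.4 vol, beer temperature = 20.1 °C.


residual = 14.695·(0.01821 + 0.09011·e^(−0.04·T));  sugar = (target − residual)·4.0·V
residual = 14.695·(0.01821 + 0.09011·e^(−0.04·20.1)) = 0.8602
sugar = (2.4 − 0.8602)·4.0·24.0

147.8201 g


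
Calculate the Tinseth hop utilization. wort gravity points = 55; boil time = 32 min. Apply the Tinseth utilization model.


U = 1.65·0.000125^(GP/1000) · (1 − e^(−0.04·t))/4.15
bigness = 1.65·0.000125^(55/1000) = 1.0065
boil_factor = (1 − e^(−0.04·32))/4.15 = 0.1740
U = 1.0065 · 0.1740

0.1751


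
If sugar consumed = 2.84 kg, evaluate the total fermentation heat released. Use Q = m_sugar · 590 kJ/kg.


Q = 2.84 · 590

1675.6000 kJ


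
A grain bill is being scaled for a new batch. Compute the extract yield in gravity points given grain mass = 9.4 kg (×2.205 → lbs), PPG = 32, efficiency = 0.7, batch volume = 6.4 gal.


points = lbs × PPG × eff / vol
lbs = 9.4 × 2.205 = 20.7270
points = 20.7270 × 32 × 0.7 / 6.4

72.5445 points


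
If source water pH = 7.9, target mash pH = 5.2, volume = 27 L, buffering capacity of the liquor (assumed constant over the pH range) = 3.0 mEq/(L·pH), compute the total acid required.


acid = buffering capacity · (pH_source − pH_target) · V
acid = 3.0 · (7.9 − 5.2) · 27

218.7000 mEq


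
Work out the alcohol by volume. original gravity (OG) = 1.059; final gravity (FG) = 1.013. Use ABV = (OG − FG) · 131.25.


ABV = (1.059 − 1.013) · 131.25

6.0375 % ABV


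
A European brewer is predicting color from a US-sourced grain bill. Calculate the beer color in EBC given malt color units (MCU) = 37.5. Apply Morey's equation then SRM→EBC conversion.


SRM = 1.4922·MCU^0.6859;  EBC = SRM·1.97
SRM = 1.4922·37.5^0.6859 = 17.9248
EBC = 17.9248·1.97

35.3119 EBC


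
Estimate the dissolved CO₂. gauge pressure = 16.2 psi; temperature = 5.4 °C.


vols = (P + 14.695)·(0.01821 + 0.09011·e^(−0.04·T))
vols = (16.2 + 14.695)·(0.01821 + 0.09011·e^(−0.04·5.4))

2.8057 volumes


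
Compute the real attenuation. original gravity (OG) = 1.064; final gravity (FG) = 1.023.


AA = (OG−FG)/(OG−1)·100;  RA = AA·0.8192
AA = (1.064 − 1.023)/(1.064 − 1)·100 = 64.0625
RA = 64.0625·0.8192

52.4800 %


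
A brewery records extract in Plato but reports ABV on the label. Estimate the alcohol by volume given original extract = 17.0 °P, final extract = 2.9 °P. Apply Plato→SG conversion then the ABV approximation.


SG = 259/(259 − P);  ABV = (OG − FG)·131.25
OG = 259/(259 − 17.0) = 1.0702
FG = 259/(259 − 2.9) = 1.0113
ABV = (1.0702 − 1.0113)·131.25

7.7338 % ABV


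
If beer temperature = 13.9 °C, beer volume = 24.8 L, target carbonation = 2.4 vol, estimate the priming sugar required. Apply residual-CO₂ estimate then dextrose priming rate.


residual = 14.695·(0.01821 + 0.09011·e^(−0.04·T));  sugar = (target − residual)·4.0·V
residual = 14.695·(0.01821 + 0.09011·e^(−0.04·13.9)) = 1.0270
sugar = (2.4 − 1.0270)·4.0·24.8

136.2013 g


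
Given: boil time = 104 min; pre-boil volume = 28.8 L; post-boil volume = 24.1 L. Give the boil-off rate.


rate = (V_pre − V_post) / (t_min/60)
rate = (28.8 − 24.1) / (104/60)

2.7115 L/hr


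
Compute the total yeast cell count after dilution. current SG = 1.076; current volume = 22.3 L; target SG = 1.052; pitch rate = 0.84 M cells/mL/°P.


V_w = V·((SG_c−1)/(SG_t−1)−1);  °P = 259 − 259/SG_t;  cells = rate·(V+V_w)·°P
V_w = 22.3·((1.076−1)/(1.052−1)−1) = 10.2923
V_final = 22.3 + 10.2923 = 32.5923
°P = 259 − 259/1.052 = 12.8023
cells = 0.84·32.5923·12.8023

350.4950 billion cells


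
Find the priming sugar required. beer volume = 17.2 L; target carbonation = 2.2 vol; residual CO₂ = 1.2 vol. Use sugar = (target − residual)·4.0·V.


sugar = (2.2 − 1.2)·4.0·17.2

68.8000 g


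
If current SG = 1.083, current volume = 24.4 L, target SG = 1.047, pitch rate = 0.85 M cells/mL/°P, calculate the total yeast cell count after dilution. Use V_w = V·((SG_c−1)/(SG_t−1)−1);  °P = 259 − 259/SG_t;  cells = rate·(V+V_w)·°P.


V_w = 24.4·((1.083−1)/(1.047−1)−1) = 18.6894
V_final = 24.4 + 18.6894 = 43.0894
°P = 259 − 259/1.047 = 11.6266
cells = 0.85·43.0894·11.6266

425.8336 billion cells


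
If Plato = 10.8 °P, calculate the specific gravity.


SG = 259/(259 − P)
SG = 259/(259 − 10.8)

1.0435


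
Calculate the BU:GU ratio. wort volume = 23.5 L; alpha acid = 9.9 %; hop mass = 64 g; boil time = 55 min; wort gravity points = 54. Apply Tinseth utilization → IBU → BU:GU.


U = 1.65·0.000125^(GP/1000)·(1−e^(−0.04t))/4.15;  IBU = (α/100)·m·U·1000/V;  BU:GU = IBU/GP
U = 1.65·0.000125^(54/1000)·(1−e^(−0.04·55))/4.15 = 0.2176
IBU = (9.9/100)·64·0.2176·1000/23.5 = 58.6697
BU:GU = 58.6697/54

1.0865


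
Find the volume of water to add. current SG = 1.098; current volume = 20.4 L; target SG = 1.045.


V_water = V·((SG_curr − 1)/(SG_target − 1) − 1)
V_water = 20.4·((1.098 − 1)/(1.045 − 1) − 1)

24.0267 L


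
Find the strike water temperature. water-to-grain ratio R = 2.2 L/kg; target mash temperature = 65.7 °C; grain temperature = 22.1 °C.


T_strike = (0.41/R)·(T_mash − T_grain) + T_mash
T_strike = (0.41/2.2)·(65.7 − 22.1) + 65.7

73.8255 °C


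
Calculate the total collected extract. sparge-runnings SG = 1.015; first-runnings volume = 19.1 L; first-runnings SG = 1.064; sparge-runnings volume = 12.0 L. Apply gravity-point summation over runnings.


total = Σ (SG_i − 1)·1000·V_i
first = (1.064 − 1)·1000·19.1 = 1222.4000
sparge = (1.015 − 1)·1000·12.0 = 180.0000
total = 1222.4000 + 180.0000

1402.4000 gravity·L


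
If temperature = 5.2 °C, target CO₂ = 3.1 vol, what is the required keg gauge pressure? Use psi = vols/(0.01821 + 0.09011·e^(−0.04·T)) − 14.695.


psi = 3.1/(0.01821 + 0.09011·e^(−0.04·5.2)) − 14.695

19.2226 psi


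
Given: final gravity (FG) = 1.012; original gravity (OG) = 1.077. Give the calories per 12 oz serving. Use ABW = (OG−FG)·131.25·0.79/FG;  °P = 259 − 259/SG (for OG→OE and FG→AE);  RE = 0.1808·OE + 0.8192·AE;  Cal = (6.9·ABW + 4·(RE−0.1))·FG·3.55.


ABW = (1.077 − 1.012)·131.25·0.79/1.012 = 6.6598
OE = 259 − 259/1.077 = 18.5172 °P
AE = 259 − 259/1.012 = 3.0711 °P
RE = 0.1808·18.5172 + 0.8192·3.0711 = 5.8638 °P
Cal = (6.9·6.6598 + 4·(5.8638−0.1))·1.012·3.55

247.9166 kcal


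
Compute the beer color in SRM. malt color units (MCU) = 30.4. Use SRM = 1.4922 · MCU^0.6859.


SRM = 1.4922 · 30.4^0.6859

15.5214 SRM


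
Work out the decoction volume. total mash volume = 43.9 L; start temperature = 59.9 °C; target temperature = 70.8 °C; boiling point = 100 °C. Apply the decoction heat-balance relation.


V_dec = V_total·(T_target − T_start)/(T_boil − T_start)
V_dec = 43.9·(70.8 − 59.9)/(100 − 59.9)

11.9329 L


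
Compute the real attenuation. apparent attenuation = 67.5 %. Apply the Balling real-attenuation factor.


RA = AA · 0.8192
RA = 67.5 · 0.8192

55.2960 %


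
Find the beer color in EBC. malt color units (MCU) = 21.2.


SRM = 1.4922·MCU^0.6859;  EBC = SRM·1.97
SRM = 1.4922·21.2^0.6859 = 12.1216
EBC = 12.1216·1.97

23.8796 EBC


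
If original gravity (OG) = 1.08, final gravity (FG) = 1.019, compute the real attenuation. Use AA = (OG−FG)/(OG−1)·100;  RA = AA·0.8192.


AA = (1.08 − 1.019)/(1.08 − 1)·100 = 76.2500
RA = 76.2500·0.8192

62.4640 %


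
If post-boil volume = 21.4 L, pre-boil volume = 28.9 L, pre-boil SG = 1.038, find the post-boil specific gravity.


SG_post = 1 + (SG_pre − 1)·V_pre/V_post
pts_pre = (1.038 − 1)·1000 = 38.0000
pts_post = 38.0000·28.9/21.4 = 51.3178
SG_post = 1 + 51.3178/1000

1.0513


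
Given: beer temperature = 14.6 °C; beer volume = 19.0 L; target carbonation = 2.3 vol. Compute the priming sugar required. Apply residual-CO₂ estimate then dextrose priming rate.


residual = 14.695·(0.01821 + 0.09011·e^(−0.04·T));  sugar = (target − residual)·4.0·V
residual = 14.695·(0.01821 + 0.09011·e^(−0.04·14.6)) = 1.0060
sugar = (2.3 − 1.0060)·4.0·19.0

98.3413 g


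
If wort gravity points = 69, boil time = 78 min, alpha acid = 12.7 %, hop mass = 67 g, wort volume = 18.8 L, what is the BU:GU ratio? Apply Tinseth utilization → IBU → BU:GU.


U = 1.65·0.000125^(GP/1000)·(1−e^(−0.04t))/4.15;  IBU = (α/100)·m·U·1000/V;  BU:GU = IBU/GP
U = 1.65·0.000125^(69/1000)·(1−e^(−0.04·78))/4.15 = 0.2044
IBU = (12.7/100)·67·0.2044·1000/18.8 = 92.5188
BU:GU = 92.5188/69

1.3409


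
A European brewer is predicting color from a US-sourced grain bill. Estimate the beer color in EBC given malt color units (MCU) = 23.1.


SRM = 1.4922·MCU^0.6859;  EBC = SRM·1.97
SRM = 1.4922·23.1^0.6859 = 12.8567
EBC = 12.8567·1.97

25.3276 EBC


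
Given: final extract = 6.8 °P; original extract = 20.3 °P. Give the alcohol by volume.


SG = 259/(259 − P);  ABV = (OG − FG)·131.25
OG = 259/(259 − 20.3) = 1.0850
FG = 259/(259 − 6.8) = 1.0270
ABV = (1.0850 − 1.0270)·131.25

7.6232 % ABV


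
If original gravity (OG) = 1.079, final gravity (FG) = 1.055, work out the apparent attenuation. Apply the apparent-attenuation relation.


AA = (OG − FG)/(OG − 1) · 100
AA = (1.079 − 1.055)/(1.079 − 1) · 100

30.3797 %


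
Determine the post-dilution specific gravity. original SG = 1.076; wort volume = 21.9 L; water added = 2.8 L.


SG_new = 1 + (SG_old − 1)·V_old/(V_old + V_water)
pts = (1.076 − 1)·1000·21.9/(21.9 + 2.8) = 67.3846
SG_new = 1 + 67.3846/1000

1.0674


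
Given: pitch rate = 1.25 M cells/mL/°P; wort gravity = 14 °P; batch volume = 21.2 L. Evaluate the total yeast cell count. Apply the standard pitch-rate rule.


cells (billions) = rate · V_L · °P
cells = 1.25 · 21.2 · 14

371.0000 billion cells


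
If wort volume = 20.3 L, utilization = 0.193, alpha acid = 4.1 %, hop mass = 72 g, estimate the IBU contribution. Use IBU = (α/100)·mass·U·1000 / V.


IBU = (4.1/100)·72·0.193·1000 / 20.3

28.0658 IBU


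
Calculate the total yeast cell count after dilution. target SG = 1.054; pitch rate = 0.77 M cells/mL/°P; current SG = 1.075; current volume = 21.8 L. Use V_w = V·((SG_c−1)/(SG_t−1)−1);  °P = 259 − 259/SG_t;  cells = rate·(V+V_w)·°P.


V_w = 21.8·((1.075−1)/(1.054−1)−1) = 8.4778
V_final = 21.8 + 8.4778 = 30.2778
°P = 259 − 259/1.054 = 13.2694
cells = 0.77·30.2778·13.2694

309.3625 billion cells


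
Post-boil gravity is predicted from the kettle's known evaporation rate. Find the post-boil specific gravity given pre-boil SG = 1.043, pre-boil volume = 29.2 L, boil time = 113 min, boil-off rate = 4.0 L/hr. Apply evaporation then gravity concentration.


V_post = V_pre − rate·(t/60);  SG_post = 1 + (SG_pre−1)·V_pre/V_post
V_post = 29.2 − 4.0·(113/60) = 21.6667
SG_post = 1 + (1.043 − 1)·29.2/21.6667

1.0580


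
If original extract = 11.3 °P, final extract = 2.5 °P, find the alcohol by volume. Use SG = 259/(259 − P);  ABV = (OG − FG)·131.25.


OG = 259/(259 − 11.3) = 1.0456
FG = 259/(259 − 2.5) = 1.0097
ABV = (1.0456 − 1.0097)·131.25

4.7083 % ABV


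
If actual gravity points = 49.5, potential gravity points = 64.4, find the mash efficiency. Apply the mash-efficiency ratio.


efficiency = actual / potential × 100
efficiency = 49.5 / 64.4 × 100

76.8634 %


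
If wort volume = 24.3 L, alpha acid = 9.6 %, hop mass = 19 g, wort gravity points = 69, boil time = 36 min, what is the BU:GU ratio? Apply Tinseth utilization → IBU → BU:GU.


U = 1.65·0.000125^(GP/1000)·(1−e^(−0.04t))/4.15;  IBU = (α/100)·m·U·1000/V;  BU:GU = IBU/GP
U = 1.65·0.000125^(69/1000)·(1−e^(−0.04·36))/4.15 = 0.1632
IBU = (9.6/100)·19·0.1632·1000/24.3 = 12.2492
BU:GU = 12.2492/69

0.1775


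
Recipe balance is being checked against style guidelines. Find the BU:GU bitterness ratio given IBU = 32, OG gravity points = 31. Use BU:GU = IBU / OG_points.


BU:GU = 32 / 31

1.0323


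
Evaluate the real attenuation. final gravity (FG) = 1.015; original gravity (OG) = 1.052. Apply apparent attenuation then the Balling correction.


AA = (OG−FG)/(OG−1)·100;  RA = AA·0.8192
AA = (1.052 − 1.015)/(1.052 − 1)·100 = 71.1538
RA = 71.1538·0.8192

58.2892 %


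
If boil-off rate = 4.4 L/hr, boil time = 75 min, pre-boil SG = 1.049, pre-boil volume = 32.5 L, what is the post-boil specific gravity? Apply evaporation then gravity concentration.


V_post = V_pre − rate·(t/60);  SG_post = 1 + (SG_pre−1)·V_pre/V_post
V_post = 32.5 − 4.4·(75/60) = 27.0000
SG_post = 1 + (1.049 − 1)·32.5/27.0000

1.0590


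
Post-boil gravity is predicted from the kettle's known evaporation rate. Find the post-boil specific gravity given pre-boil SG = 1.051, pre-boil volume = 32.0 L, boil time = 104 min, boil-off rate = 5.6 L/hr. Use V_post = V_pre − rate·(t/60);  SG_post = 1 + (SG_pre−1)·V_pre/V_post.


V_post = 32.0 − 5.6·(104/60) = 22.2933
SG_post = 1 + (1.051 − 1)·32.0/22.2933

1.0732


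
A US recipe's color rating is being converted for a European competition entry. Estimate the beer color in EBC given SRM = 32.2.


EBC = SRM · 1.97
EBC = 32.2 · 1.97

63.4340 EBC


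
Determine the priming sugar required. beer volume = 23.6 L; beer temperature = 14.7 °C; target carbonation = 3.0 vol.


residual = 14.695·(0.01821 + 0.09011·e^(−0.04·T));  sugar = (target − residual)·4.0·V
residual = 14.695·(0.01821 + 0.09011·e^(−0.04·14.7)) = 1.0031
sugar = (3.0 − 1.0031)·4.0·23.6

188.5086 g


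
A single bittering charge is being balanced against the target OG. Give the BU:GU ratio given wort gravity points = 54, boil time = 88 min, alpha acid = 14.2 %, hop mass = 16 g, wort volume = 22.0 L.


U = 1.65·0.000125^(GP/1000)·(1−e^(−0.04t))/4.15;  IBU = (α/100)·m·U·1000/V;  BU:GU = IBU/GP
U = 1.65·0.000125^(54/1000)·(1−e^(−0.04·88))/4.15 = 0.2375
IBU = (14.2/100)·16·0.2375·1000/22.0 = 24.5248
BU:GU = 24.5248/54

0.4542


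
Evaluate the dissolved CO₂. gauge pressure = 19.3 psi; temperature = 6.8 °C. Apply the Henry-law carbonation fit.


vols = (P + 14.695)·(0.01821 + 0.09011·e^(−0.04·T))
vols = (19.3 + 14.695)·(0.01821 + 0.09011·e^(−0.04·6.8))

2.9528 volumes


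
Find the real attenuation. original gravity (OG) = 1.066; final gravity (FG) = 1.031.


AA = (OG−FG)/(OG−1)·100;  RA = AA·0.8192
AA = (1.066 − 1.031)/(1.066 − 1)·100 = 53.0303
RA = 53.0303·0.8192

43.4424 %


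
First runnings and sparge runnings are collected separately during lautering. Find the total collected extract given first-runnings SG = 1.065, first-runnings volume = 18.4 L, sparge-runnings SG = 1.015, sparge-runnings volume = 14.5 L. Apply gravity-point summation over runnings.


total = Σ (SG_i − 1)·1000·V_i
first = (1.065 − 1)·1000·18.4 = 1196.0000
sparge = (1.015 − 1)·1000·14.5 = 217.5000
total = 1196.0000 + 217.5000

1413.5000 gravity·L


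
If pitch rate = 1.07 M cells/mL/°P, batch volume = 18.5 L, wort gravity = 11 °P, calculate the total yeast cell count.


cells (billions) = rate · V_L · °P
cells = 1.07 · 18.5 · 11

217.7450 billion cells


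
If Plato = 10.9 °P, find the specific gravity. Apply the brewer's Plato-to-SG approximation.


SG = 259/(259 − P)
SG = 259/(259 − 10.9)

1.0439


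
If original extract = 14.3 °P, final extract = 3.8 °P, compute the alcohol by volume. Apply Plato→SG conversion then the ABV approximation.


SG = 259/(259 − P);  ABV = (OG − FG)·131.25
OG = 259/(259 − 14.3) = 1.0584
FG = 259/(259 − 3.8) = 1.0149
ABV = (1.0584 − 1.0149)·131.25

5.7158 % ABV


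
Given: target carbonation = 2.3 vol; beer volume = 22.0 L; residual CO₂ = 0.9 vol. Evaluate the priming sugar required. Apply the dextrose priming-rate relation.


sugar = (target − residual)·4.0·V
sugar = (2.3 − 0.9)·4.0·22.0

123.2000 g


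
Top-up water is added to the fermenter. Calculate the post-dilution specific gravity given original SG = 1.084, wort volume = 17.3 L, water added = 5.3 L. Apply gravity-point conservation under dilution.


SG_new = 1 + (SG_old − 1)·V_old/(V_old + V_water)
pts = (1.084 − 1)·1000·17.3/(17.3 + 5.3) = 64.3009
SG_new = 1 + 64.3009/1000

1.0643


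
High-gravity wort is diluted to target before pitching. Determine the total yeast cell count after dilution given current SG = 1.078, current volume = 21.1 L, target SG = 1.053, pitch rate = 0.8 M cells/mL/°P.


V_w = V·((SG_c−1)/(SG_t−1)−1);  °P = 259 − 259/SG_t;  cells = rate·(V+V_w)·°P
V_w = 21.1·((1.078−1)/(1.053−1)−1) = 9.9528
V_final = 21.1 + 9.9528 = 31.0528
°P = 259 − 259/1.053 = 13.0361
cells = 0.8·31.0528·13.0361

323.8459 billion cells


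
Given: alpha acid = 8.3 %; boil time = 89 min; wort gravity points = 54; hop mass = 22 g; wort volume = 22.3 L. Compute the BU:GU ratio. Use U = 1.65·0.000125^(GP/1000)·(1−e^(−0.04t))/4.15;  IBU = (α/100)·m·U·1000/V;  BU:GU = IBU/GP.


U = 1.65·0.000125^(54/1000)·(1−e^(−0.04·89))/4.15 = 0.2378
IBU = (8.3/100)·22·0.2378·1000/22.3 = 19.4686
BU:GU = 19.4686/54

0.3605


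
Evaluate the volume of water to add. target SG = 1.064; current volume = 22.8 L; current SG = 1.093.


V_water = V·((SG_curr − 1)/(SG_target − 1) − 1)
V_water = 22.8·((1.093 − 1)/(1.064 − 1) − 1)

10.3312 L


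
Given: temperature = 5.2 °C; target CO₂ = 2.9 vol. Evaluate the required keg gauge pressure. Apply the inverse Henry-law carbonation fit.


psi = vols/(0.01821 + 0.09011·e^(−0.04·T)) − 14.695
psi = 2.9/(0.01821 + 0.09011·e^(−0.04·5.2)) − 14.695

17.0344 psi


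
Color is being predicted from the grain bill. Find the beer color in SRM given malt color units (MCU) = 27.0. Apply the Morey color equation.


SRM = 1.4922 · MCU^0.6859
SRM = 1.4922 · 27.0^0.6859

14.3087 SRM


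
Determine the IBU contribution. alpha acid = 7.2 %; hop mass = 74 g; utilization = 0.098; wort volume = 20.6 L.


IBU = (α/100)·mass·U·1000 / V
IBU = (7.2/100)·74·0.098·1000 / 20.6

25.3468 IBU


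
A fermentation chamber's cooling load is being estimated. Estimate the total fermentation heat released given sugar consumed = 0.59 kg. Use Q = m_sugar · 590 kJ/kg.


Q = 0.59 · 590

348.1000 kJ


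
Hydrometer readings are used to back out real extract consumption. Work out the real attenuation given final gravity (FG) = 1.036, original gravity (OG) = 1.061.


AA = (OG−FG)/(OG−1)·100;  RA = AA·0.8192
AA = (1.061 − 1.036)/(1.061 − 1)·100 = 40.9836
RA = 40.9836·0.8192

33.5738 %


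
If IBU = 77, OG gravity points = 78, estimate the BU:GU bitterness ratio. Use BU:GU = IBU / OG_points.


BU:GU = 77 / 78

0.9872


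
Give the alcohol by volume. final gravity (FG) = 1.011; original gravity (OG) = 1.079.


ABV = (OG − FG) · 131.25
ABV = (1.079 − 1.011) · 131.25

8.9250 % ABV


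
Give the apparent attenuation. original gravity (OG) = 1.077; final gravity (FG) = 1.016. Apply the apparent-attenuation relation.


AA = (OG − FG)/(OG − 1) · 100
AA = (1.077 − 1.016)/(1.077 − 1) · 100

79.2208 %


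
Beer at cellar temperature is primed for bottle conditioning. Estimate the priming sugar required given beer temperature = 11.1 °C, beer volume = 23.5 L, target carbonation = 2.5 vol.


residual = 14.695·(0.01821 + 0.09011·e^(−0.04·T));  sugar = (target − residual)·4.0·V
residual = 14.695·(0.01821 + 0.09011·e^(−0.04·11.1)) = 1.1170
sugar = (2.5 − 1.1170)·4.0·23.5

130.0017 g


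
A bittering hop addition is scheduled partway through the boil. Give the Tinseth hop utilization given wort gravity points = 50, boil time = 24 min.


U = 1.65·0.000125^(GP/1000) · (1 − e^(−0.04·t))/4.15
bigness = 1.65·0.000125^(50/1000) = 1.0528
boil_factor = (1 − e^(−0.04·24))/4.15 = 0.1487
U = 1.0528 · 0.1487

0.1565


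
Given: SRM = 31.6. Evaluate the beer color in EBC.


EBC = SRM · 1.97
EBC = 31.6 · 1.97

62.2520 EBC


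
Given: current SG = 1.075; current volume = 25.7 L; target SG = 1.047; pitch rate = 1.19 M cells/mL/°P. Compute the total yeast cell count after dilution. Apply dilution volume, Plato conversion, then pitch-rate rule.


V_w = V·((SG_c−1)/(SG_t−1)−1);  °P = 259 − 259/SG_t;  cells = rate·(V+V_w)·°P
V_w = 25.7·((1.075−1)/(1.047−1)−1) = 15.3106
V_final = 25.7 + 15.3106 = 41.0106
°P = 259 − 259/1.047 = 11.6266
cells = 1.19·41.0106·11.6266

567.4067 billion cells


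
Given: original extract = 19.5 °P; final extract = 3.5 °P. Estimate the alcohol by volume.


SG = 259/(259 − P);  ABV = (OG − FG)·131.25
OG = 259/(259 − 19.5) = 1.0814
FG = 259/(259 − 3.5) = 1.0137
ABV = (1.0814 − 1.0137)·131.25

8.8884 % ABV


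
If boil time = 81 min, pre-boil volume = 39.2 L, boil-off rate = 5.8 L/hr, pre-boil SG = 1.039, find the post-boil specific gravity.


V_post = V_pre − rate·(t/60);  SG_post = 1 + (SG_pre−1)·V_pre/V_post
V_post = 39.2 − 5.8·(81/60) = 31.3700
SG_post = 1 + (1.039 − 1)·39.2/31.3700

1.0487


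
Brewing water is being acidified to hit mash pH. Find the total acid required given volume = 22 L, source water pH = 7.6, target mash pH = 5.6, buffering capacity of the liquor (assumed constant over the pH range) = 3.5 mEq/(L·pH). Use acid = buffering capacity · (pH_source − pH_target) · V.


acid = 3.5 · (7.6 − 5.6) · 22

154.0000 mEq


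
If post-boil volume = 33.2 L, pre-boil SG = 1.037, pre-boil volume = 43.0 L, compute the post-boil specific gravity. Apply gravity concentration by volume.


SG_post = 1 + (SG_pre − 1)·V_pre/V_post
pts_pre = (1.037 − 1)·1000 = 37.0000
pts_post = 37.0000·43.0/33.2 = 47.9217
SG_post = 1 + 47.9217/1000

1.0479


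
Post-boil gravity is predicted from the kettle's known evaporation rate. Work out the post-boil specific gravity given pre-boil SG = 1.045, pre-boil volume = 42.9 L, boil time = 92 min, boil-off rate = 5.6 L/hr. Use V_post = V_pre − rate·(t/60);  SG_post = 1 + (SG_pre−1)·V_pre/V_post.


V_post = 42.9 − 5.6·(92/60) = 34.3133
SG_post = 1 + (1.045 − 1)·42.9/34.3133

1.0563


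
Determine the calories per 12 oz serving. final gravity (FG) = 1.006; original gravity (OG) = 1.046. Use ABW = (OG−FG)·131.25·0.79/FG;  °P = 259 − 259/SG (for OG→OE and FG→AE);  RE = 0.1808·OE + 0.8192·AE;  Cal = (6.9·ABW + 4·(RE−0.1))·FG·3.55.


ABW = (1.046 − 1.006)·131.25·0.79/1.006 = 4.1228
OE = 259 − 259/1.046 = 11.3901 °P
AE = 259 − 259/1.006 = 1.5447 °P
RE = 0.1808·11.3901 + 0.8192·1.5447 = 3.3248 °P
Cal = (6.9·4.1228 + 4·(3.3248−0.1))·1.006·3.55

147.6594 kcal


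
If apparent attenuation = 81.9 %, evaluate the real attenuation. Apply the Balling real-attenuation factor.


RA = AA · 0.8192
RA = 81.9 · 0.8192

67.0925 %


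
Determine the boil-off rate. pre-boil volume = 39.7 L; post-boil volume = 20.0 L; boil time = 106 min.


rate = (V_pre − V_post) / (t_min/60)
rate = (39.7 − 20.0) / (106/60)

11.1509 L/hr


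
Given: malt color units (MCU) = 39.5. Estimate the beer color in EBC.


SRM = 1.4922·MCU^0.6859;  EBC = SRM·1.97
SRM = 1.4922·39.5^0.6859 = 18.5752
EBC = 18.5752·1.97

36.5931 EBC


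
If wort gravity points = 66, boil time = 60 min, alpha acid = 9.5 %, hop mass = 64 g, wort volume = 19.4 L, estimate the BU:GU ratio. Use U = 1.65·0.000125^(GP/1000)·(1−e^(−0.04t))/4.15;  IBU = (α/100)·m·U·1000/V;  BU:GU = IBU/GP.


U = 1.65·0.000125^(66/1000)·(1−e^(−0.04·60))/4.15 = 0.1998
IBU = (9.5/100)·64·0.1998·1000/19.4 = 62.6084
BU:GU = 62.6084/66

0.9486


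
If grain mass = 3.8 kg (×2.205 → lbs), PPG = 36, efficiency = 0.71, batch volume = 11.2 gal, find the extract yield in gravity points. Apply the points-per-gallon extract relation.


points = lbs × PPG × eff / vol
lbs = 3.8 × 2.205 = 8.3790
points = 8.3790 × 36 × 0.71 / 11.2

19.1221 points


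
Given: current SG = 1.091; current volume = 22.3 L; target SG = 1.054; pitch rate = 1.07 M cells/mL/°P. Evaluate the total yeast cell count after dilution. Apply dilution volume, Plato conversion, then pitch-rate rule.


V_w = V·((SG_c−1)/(SG_t−1)−1);  °P = 259 − 259/SG_t;  cells = rate·(V+V_w)·°P
V_w = 22.3·((1.091−1)/(1.054−1)−1) = 15.2796
V_final = 22.3 + 15.2796 = 37.5796
°P = 259 − 259/1.054 = 13.2694
cells = 1.07·37.5796·13.2694

533.5673 billion cells


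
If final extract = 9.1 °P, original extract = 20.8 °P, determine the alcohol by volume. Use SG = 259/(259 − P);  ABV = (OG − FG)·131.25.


OG = 259/(259 − 20.8) = 1.0873
FG = 259/(259 − 9.1) = 1.0364
ABV = (1.0873 − 1.0364)·131.25

6.6815 % ABV


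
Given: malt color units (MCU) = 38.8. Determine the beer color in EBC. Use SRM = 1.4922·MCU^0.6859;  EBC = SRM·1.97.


SRM = 1.4922·38.8^0.6859 = 18.3488
EBC = 18.3488·1.97

36.1471 EBC


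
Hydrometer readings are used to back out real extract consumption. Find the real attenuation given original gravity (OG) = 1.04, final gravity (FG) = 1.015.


AA = (OG−FG)/(OG−1)·100;  RA = AA·0.8192
AA = (1.04 − 1.015)/(1.04 − 1)·100 = 62.5000
RA = 62.5000·0.8192

51.2000 %


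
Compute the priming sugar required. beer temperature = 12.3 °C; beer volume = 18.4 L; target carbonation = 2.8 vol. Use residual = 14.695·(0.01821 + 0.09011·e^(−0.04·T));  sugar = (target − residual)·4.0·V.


residual = 14.695·(0.01821 + 0.09011·e^(−0.04·12.3)) = 1.0772
sugar = (2.8 − 1.0772)·4.0·18.4

126.7985 g


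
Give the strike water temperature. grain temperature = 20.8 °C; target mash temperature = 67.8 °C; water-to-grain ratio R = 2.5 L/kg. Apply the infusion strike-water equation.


T_strike = (0.41/R)·(T_mash − T_grain) + T_mash
T_strike = (0.41/2.5)·(67.8 − 20.8) + 67.8

75.5080 °C


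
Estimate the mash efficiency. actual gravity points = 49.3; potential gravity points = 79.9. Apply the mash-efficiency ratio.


efficiency = actual / potential × 100
efficiency = 49.3 / 79.9 × 100

61.7021 %
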